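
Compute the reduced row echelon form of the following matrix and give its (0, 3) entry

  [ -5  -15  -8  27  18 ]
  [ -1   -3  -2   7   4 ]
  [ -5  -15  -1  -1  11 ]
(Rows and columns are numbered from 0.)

1

R1 ← -1/5·R1
  [  1    3  8/5  -27/5  -18/5 ]
  [ -1   -3   -2      7      4 ]
  [ -5  -15   -1     -1     11 ]
R2 ← R2 + R1
  [  1    3   8/5  -27/5  -18/5 ]
  [  0    0  -2/5    8/5    2/5 ]
  [ -5  -15    -1     -1     11 ]
R3 ← R3 + 5·R1
  [ 1  3   8/5  -27/5  -18/5 ]
  [ 0  0  -2/5    8/5    2/5 ]
  [ 0  0     7    -28     -7 ]
R2 ← -5/2·R2
  [ 1  3  8/5  -27/5  -18/5 ]
  [ 0  0    1     -4     -1 ]
  [ 0  0    7    -28     -7 ]
R3 ← R3 − 7·R2
  [ 1  3  8/5  -27/5  -18/5 ]
  [ 0  0    1     -4     -1 ]
  [ 0  0    0      0      0 ]
R1 ← R1 − 8/5·R2
  [ 1  3  0   1  -2 ]
  [ 0  0  1  -4  -1 ]
  [ 0  0  0   0   0 ]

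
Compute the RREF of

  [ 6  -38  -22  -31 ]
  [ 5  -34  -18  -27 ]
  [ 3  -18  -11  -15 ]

[[1, 0, 0, -2], [0, 1, 0, 1/2], [0, 0, 1, 0]]

Multiply R1 by 1/6.
Subtract 5 times R1 from R2.
Subtract 3 times R1 from R3.
Multiply R2 by -3/7.
Subtract R2 from R3.
Multiply R3 by 7.
Add 1/7 times R3 to R2.
Add 11/3 times R3 to R1.
Add 19/3 times R2 to R1.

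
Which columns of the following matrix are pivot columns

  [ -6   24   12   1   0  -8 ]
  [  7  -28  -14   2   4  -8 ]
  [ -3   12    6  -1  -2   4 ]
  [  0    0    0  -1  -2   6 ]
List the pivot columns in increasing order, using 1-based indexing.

Multiply R1 by -1/6.
Subtract 7 times R1 from R2.
Add 3 times R1 to R3.
Multiply R2 by 6/19.
Add 3/2 times R2 to R3.
Add R2 to R4.
Multiply R3 by -19/2.
Add 14/19 times R3 to R4.
Multiply R4 by 1/2.
Subtract 2 times R4 from R3.
Add 104/19 times R4 to R2.
Subtract 4/3 times R4 from R1.
Subtract 24/19 times R3 from R2.
Add 1/6 times R2 to R1.
Pivot columns are the columns containing a leading 1.

1, 4, 5, 6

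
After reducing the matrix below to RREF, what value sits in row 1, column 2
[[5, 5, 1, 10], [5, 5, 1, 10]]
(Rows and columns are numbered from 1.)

1

R1 → 1/5·R1
  [ 1  1  1/5   2 ]
  [ 5  5    1  10 ]
R2 → R2 − 5·R1
  [ 1  1  1/5  2 ]
  [ 0  0    0  0 ]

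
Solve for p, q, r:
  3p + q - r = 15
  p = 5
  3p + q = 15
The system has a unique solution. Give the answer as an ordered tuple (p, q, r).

Form the augmented matrix and row-reduce:
  [ 3  1  -1  |  15 ]
  [ 1  0   0  |   5 ]
  [ 3  1   0  |  15 ]
Multiply ρ1 by 1/3.
  [ 1  1/3  -1/3  |   5 ]
  [ 1    0     0  |   5 ]
  [ 3    1     0  |  15 ]
Subtract ρ1 from ρ2.
  [ 1   1/3  -1/3  |   5 ]
  [ 0  -1/3   1/3  |   0 ]
  [ 3     1     0  |  15 ]
Subtract 3 times ρ1 from ρ3.
  [ 1   1/3  -1/3  |  5 ]
  [ 0  -1/3   1/3  |  0 ]
  [ 0     0     1  |  0 ]
Multiply ρ2 by -3.
  [ 1  1/3  -1/3  |  5 ]
  [ 0    1    -1  |  0 ]
  [ 0    0     1  |  0 ]
Add ρ3 to ρ2.
  [ 1  1/3  -1/3  |  5 ]
  [ 0    1     0  |  0 ]
  [ 0    0     1  |  0 ]
Add 1/3 times ρ3 to ρ1.
  [ 1  1/3  0  |  5 ]
  [ 0    1  0  |  0 ]
  [ 0    0  1  |  0 ]
Subtract 1/3 times ρ2 from ρ1.
  [ 1  0  0  |  5 ]
  [ 0  1  0  |  0 ]
  [ 0  0  1  |  0 ]
Reading off the last column: p = 5, q = 0, r = 0.

(5, 0, 0)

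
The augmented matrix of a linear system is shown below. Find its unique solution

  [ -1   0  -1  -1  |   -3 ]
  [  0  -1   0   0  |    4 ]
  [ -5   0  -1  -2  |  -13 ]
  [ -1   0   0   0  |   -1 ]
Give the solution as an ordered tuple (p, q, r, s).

(1, -4, -4, 6)

R1 := -1·R1
R3 := R3 + 5·R1
R4 := R4 + R1
R2 := -1·R2
R3 := 1/4·R3
R4 := R4 − R3
R4 := 4·R4
R3 := R3 − 3/4·R4
R1 := R1 − R4
R1 := R1 − R3
Reading off the last column: p = 1, q = -4, r = -4, s = 6.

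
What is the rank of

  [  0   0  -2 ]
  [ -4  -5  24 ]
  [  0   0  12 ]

rank = 2

r1 <=> r2
  [ -4  -5  24 ]
  [  0   0  -2 ]
  [  0   0  12 ]
r1 -> -1/4·r1
  [ 1  5/4  -6 ]
  [ 0    0  -2 ]
  [ 0    0  12 ]
r2 -> -1/2·r2
  [ 1  5/4  -6 ]
  [ 0    0   1 ]
  [ 0    0  12 ]
r3 -> r3 − 12·r2
  [ 1  5/4  -6 ]
  [ 0    0   1 ]
  [ 0    0   0 ]
r1 -> r1 + 6·r2
  [ 1  5/4  0 ]
  [ 0    0  1 ]
  [ 0    0  0 ]
The reduced form has 2 nonzero rows.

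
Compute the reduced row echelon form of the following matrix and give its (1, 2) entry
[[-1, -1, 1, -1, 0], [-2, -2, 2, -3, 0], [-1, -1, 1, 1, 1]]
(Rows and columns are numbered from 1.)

Multiply r1 by -1.
  [  1   1  -1   1  0 ]
  [ -2  -2   2  -3  0 ]
  [ -1  -1   1   1  1 ]
Add 2 times r1 to r2.
  [  1   1  -1   1  0 ]
  [  0   0   0  -1  0 ]
  [ -1  -1   1   1  1 ]
Add r1 to r3.
  [ 1  1  -1   1  0 ]
  [ 0  0   0  -1  0 ]
  [ 0  0   0   2  1 ]
Multiply r2 by -1.
  [ 1  1  -1  1  0 ]
  [ 0  0   0  1  0 ]
  [ 0  0   0  2  1 ]
Subtract 2 times r2 from r3.
  [ 1  1  -1  1  0 ]
  [ 0  0   0  1  0 ]
  [ 0  0   0  0  1 ]
Subtract r2 from r1.
  [ 1  1  -1  0  0 ]
  [ 0  0   0  1  0 ]
  [ 0  0   0  0  1 ]

1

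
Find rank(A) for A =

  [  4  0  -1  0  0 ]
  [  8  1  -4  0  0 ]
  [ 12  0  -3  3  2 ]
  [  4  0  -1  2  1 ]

rank = 4

Multiply r1 by 1/4.
  [  1  0  -1/4  0  0 ]
  [  8  1    -4  0  0 ]
  [ 12  0    -3  3  2 ]
  [  4  0    -1  2  1 ]
Subtract 8 times r1 from r2.
  [  1  0  -1/4  0  0 ]
  [  0  1    -2  0  0 ]
  [ 12  0    -3  3  2 ]
  [  4  0    -1  2  1 ]
Subtract 12 times r1 from r3.
  [ 1  0  -1/4  0  0 ]
  [ 0  1    -2  0  0 ]
  [ 0  0     0  3  2 ]
  [ 4  0    -1  2  1 ]
Subtract 4 times r1 from r4.
  [ 1  0  -1/4  0  0 ]
  [ 0  1    -2  0  0 ]
  [ 0  0     0  3  2 ]
  [ 0  0     0  2  1 ]
Multiply r3 by 1/3.
  [ 1  0  -1/4  0    0 ]
  [ 0  1    -2  0    0 ]
  [ 0  0     0  1  2/3 ]
  [ 0  0     0  2    1 ]
Subtract 2 times r3 from r4.
  [ 1  0  -1/4  0     0 ]
  [ 0  1    -2  0     0 ]
  [ 0  0     0  1   2/3 ]
  [ 0  0     0  0  -1/3 ]
Multiply r4 by -3.
  [ 1  0  -1/4  0    0 ]
  [ 0  1    -2  0    0 ]
  [ 0  0     0  1  2/3 ]
  [ 0  0     0  0    1 ]
Subtract 2/3 times r4 from r3.
  [ 1  0  -1/4  0  0 ]
  [ 0  1    -2  0  0 ]
  [ 0  0     0  1  0 ]
  [ 0  0     0  0  1 ]
The reduced form has 4 nonzero rows.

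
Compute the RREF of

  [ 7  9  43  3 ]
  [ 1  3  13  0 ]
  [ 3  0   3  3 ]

[[1, 0, 1, 0], [0, 1, 4, 0], [0, 0, 0, 1]]

Multiply R1 by 1/7.
  [ 1  9/7  43/7  3/7 ]
  [ 1    3    13    0 ]
  [ 3    0     3    3 ]
Subtract R1 from R2.
  [ 1   9/7  43/7   3/7 ]
  [ 0  12/7  48/7  -3/7 ]
  [ 3     0     3     3 ]
Subtract 3 times R1 from R3.
  [ 1    9/7    43/7   3/7 ]
  [ 0   12/7    48/7  -3/7 ]
  [ 0  -27/7  -108/7  12/7 ]
Multiply R2 by 7/12.
  [ 1    9/7    43/7   3/7 ]
  [ 0      1       4  -1/4 ]
  [ 0  -27/7  -108/7  12/7 ]
Add 27/7 times R2 to R3.
  [ 1  9/7  43/7   3/7 ]
  [ 0    1     4  -1/4 ]
  [ 0    0     0   3/4 ]
Multiply R3 by 4/3.
  [ 1  9/7  43/7   3/7 ]
  [ 0    1     4  -1/4 ]
  [ 0    0     0     1 ]
Add 1/4 times R3 to R2.
  [ 1  9/7  43/7  3/7 ]
  [ 0    1     4    0 ]
  [ 0    0     0    1 ]
Subtract 3/7 times R3 from R1.
  [ 1  9/7  43/7  0 ]
  [ 0    1     4  0 ]
  [ 0    0     0  1 ]
Subtract 9/7 times R2 from R1.
  [ 1  0  1  0 ]
  [ 0  1  4  0 ]
  [ 0  0  0  1 ]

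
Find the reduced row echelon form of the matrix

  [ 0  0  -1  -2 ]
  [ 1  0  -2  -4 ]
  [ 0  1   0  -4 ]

r1 <-> r2
  [ 1  0  -2  -4 ]
  [ 0  0  -1  -2 ]
  [ 0  1   0  -4 ]
r2 <-> r3
  [ 1  0  -2  -4 ]
  [ 0  1   0  -4 ]
  [ 0  0  -1  -2 ]
r3 ← -1·r3
  [ 1  0  -2  -4 ]
  [ 0  1   0  -4 ]
  [ 0  0   1   2 ]
r1 ← r1 + 2·r3
  [ 1  0  0   0 ]
  [ 0  1  0  -4 ]
  [ 0  0  1   2 ]

[[1, 0, 0, 0], [0, 1, 0, -4], [0, 0, 1, 2]]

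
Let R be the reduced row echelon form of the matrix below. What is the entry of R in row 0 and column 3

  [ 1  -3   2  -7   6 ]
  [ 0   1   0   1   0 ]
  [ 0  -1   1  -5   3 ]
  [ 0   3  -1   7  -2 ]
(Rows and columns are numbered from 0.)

4

ρ3 ← ρ3 + ρ2
  [ 1  -3   2  -7   6 ]
  [ 0   1   0   1   0 ]
  [ 0   0   1  -4   3 ]
  [ 0   3  -1   7  -2 ]
ρ4 ← ρ4 − 3·ρ2
  [ 1  -3   2  -7   6 ]
  [ 0   1   0   1   0 ]
  [ 0   0   1  -4   3 ]
  [ 0   0  -1   4  -2 ]
ρ4 ← ρ4 + ρ3
  [ 1  -3  2  -7  6 ]
  [ 0   1  0   1  0 ]
  [ 0   0  1  -4  3 ]
  [ 0   0  0   0  1 ]
ρ3 ← ρ3 − 3·ρ4
  [ 1  -3  2  -7  6 ]
  [ 0   1  0   1  0 ]
  [ 0   0  1  -4  0 ]
  [ 0   0  0   0  1 ]
ρ1 ← ρ1 − 6·ρ4
  [ 1  -3  2  -7  0 ]
  [ 0   1  0   1  0 ]
  [ 0   0  1  -4  0 ]
  [ 0   0  0   0  1 ]
ρ1 ← ρ1 − 2·ρ3
  [ 1  -3  0   1  0 ]
  [ 0   1  0   1  0 ]
  [ 0   0  1  -4  0 ]
  [ 0   0  0   0  1 ]
ρ1 ← ρ1 + 3·ρ2
  [ 1  0  0   4  0 ]
  [ 0  1  0   1  0 ]
  [ 0  0  1  -4  0 ]
  [ 0  0  0   0  1 ]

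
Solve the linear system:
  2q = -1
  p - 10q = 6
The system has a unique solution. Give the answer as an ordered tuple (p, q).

(1, -1/2)

Form the augmented matrix and row-reduce:
  [ 0    2  |  -1 ]
  [ 1  -10  |   6 ]
R1 <-> R2
  [ 1  -10  |   6 ]
  [ 0    2  |  -1 ]
R2 -> 1/2·R2
  [ 1  -10  |     6 ]
  [ 0    1  |  -1/2 ]
R1 -> R1 + 10·R2
  [ 1  0  |     1 ]
  [ 0  1  |  -1/2 ]
Reading off the last column: p = 1, q = -1/2.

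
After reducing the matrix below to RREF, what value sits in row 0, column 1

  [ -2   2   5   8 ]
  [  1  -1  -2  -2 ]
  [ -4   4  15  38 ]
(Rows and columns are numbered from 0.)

r1 → -1/2·r1
  [  1  -1  -5/2  -4 ]
  [  1  -1    -2  -2 ]
  [ -4   4    15  38 ]
r2 → r2 − r1
  [  1  -1  -5/2  -4 ]
  [  0   0   1/2   2 ]
  [ -4   4    15  38 ]
r3 → r3 + 4·r1
  [ 1  -1  -5/2  -4 ]
  [ 0   0   1/2   2 ]
  [ 0   0     5  22 ]
r2 → 2·r2
  [ 1  -1  -5/2  -4 ]
  [ 0   0     1   4 ]
  [ 0   0     5  22 ]
r3 → r3 − 5·r2
  [ 1  -1  -5/2  -4 ]
  [ 0   0     1   4 ]
  [ 0   0     0   2 ]
r3 → 1/2·r3
  [ 1  -1  -5/2  -4 ]
  [ 0   0     1   4 ]
  [ 0   0     0   1 ]
r2 → r2 − 4·r3
  [ 1  -1  -5/2  -4 ]
  [ 0   0     1   0 ]
  [ 0   0     0   1 ]
r1 → r1 + 4·r3
  [ 1  -1  -5/2  0 ]
  [ 0   0     1  0 ]
  [ 0   0     0  1 ]
r1 → r1 + 5/2·r2
  [ 1  -1  0  0 ]
  [ 0   0  1  0 ]
  [ 0   0  0  1 ]

-1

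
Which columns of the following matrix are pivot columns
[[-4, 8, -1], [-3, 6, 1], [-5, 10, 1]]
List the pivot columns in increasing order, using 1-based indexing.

1, 3

R1 → -1/4·R1
  [  1  -2  1/4 ]
  [ -3   6    1 ]
  [ -5  10    1 ]
R2 → R2 + 3·R1
  [  1  -2  1/4 ]
  [  0   0  7/4 ]
  [ -5  10    1 ]
R3 → R3 + 5·R1
  [ 1  -2  1/4 ]
  [ 0   0  7/4 ]
  [ 0   0  9/4 ]
R2 → 4/7·R2
  [ 1  -2  1/4 ]
  [ 0   0    1 ]
  [ 0   0  9/4 ]
R3 → R3 − 9/4·R2
  [ 1  -2  1/4 ]
  [ 0   0    1 ]
  [ 0   0    0 ]
R1 → R1 − 1/4·R2
  [ 1  -2  0 ]
  [ 0   0  1 ]
  [ 0   0  0 ]
Pivot columns are the columns containing a leading 1.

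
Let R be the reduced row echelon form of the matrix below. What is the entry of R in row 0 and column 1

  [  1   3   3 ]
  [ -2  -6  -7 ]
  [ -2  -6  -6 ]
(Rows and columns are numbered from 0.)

R2 -> R2 + 2·R1
R3 -> R3 + 2·R1
R2 -> -1·R2
R1 -> R1 − 3·R2

3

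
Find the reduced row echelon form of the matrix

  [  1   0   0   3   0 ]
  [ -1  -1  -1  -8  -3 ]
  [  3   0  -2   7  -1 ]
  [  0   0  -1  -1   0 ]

[[1, 0, 0, 3, 0], [0, 1, 0, 4, 0], [0, 0, 1, 1, 0], [0, 0, 0, 0, 1]]

R2 := R2 + R1
  [ 1   0   0   3   0 ]
  [ 0  -1  -1  -5  -3 ]
  [ 3   0  -2   7  -1 ]
  [ 0   0  -1  -1   0 ]
R3 := R3 − 3·R1
  [ 1   0   0   3   0 ]
  [ 0  -1  -1  -5  -3 ]
  [ 0   0  -2  -2  -1 ]
  [ 0   0  -1  -1   0 ]
R2 := -1·R2
  [ 1  0   0   3   0 ]
  [ 0  1   1   5   3 ]
  [ 0  0  -2  -2  -1 ]
  [ 0  0  -1  -1   0 ]
R3 := -1/2·R3
  [ 1  0   0   3    0 ]
  [ 0  1   1   5    3 ]
  [ 0  0   1   1  1/2 ]
  [ 0  0  -1  -1    0 ]
R4 := R4 + R3
  [ 1  0  0  3    0 ]
  [ 0  1  1  5    3 ]
  [ 0  0  1  1  1/2 ]
  [ 0  0  0  0  1/2 ]
R4 := 2·R4
  [ 1  0  0  3    0 ]
  [ 0  1  1  5    3 ]
  [ 0  0  1  1  1/2 ]
  [ 0  0  0  0    1 ]
R3 := R3 − 1/2·R4
  [ 1  0  0  3  0 ]
  [ 0  1  1  5  3 ]
  [ 0  0  1  1  0 ]
  [ 0  0  0  0  1 ]
R2 := R2 − 3·R4
  [ 1  0  0  3  0 ]
  [ 0  1  1  5  0 ]
  [ 0  0  1  1  0 ]
  [ 0  0  0  0  1 ]
R2 := R2 − R3
  [ 1  0  0  3  0 ]
  [ 0  1  0  4  0 ]
  [ 0  0  1  1  0 ]
  [ 0  0  0  0  1 ]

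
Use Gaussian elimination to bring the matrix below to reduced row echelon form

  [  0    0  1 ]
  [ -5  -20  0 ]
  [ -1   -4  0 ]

[[1, 4, 0], [0, 0, 1], [0, 0, 0]]

Swap R1 and R2.
Multiply R1 by -1/5.
Add R1 to R3.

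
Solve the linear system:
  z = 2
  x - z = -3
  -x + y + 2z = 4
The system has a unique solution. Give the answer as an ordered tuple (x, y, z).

(-1, -1, 2)

Form the augmented matrix and row-reduce:
  [  0  0   1  |   2 ]
  [  1  0  -1  |  -3 ]
  [ -1  1   2  |   4 ]
r1 <-> r2
r3 := r3 + r1
r2 <-> r3
r2 := r2 − r3
r1 := r1 + r3
Reading off the last column: x = -1, y = -1, z = 2.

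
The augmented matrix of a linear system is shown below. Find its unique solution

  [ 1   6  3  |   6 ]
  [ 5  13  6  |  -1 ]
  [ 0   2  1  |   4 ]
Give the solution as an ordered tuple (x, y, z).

(-6, 5, -6)

ρ2 := ρ2 − 5·ρ1
  [ 1    6   3  |    6 ]
  [ 0  -17  -9  |  -31 ]
  [ 0    2   1  |    4 ]
ρ2 := -1/17·ρ2
  [ 1  6     3  |      6 ]
  [ 0  1  9/17  |  31/17 ]
  [ 0  2     1  |      4 ]
ρ3 := ρ3 − 2·ρ2
  [ 1  6      3  |      6 ]
  [ 0  1   9/17  |  31/17 ]
  [ 0  0  -1/17  |   6/17 ]
ρ3 := -17·ρ3
  [ 1  6     3  |      6 ]
  [ 0  1  9/17  |  31/17 ]
  [ 0  0     1  |     -6 ]
ρ2 := ρ2 − 9/17·ρ3
  [ 1  6  3  |   6 ]
  [ 0  1  0  |   5 ]
  [ 0  0  1  |  -6 ]
ρ1 := ρ1 − 3·ρ3
  [ 1  6  0  |  24 ]
  [ 0  1  0  |   5 ]
  [ 0  0  1  |  -6 ]
ρ1 := ρ1 − 6·ρ2
  [ 1  0  0  |  -6 ]
  [ 0  1  0  |   5 ]
  [ 0  0  1  |  -6 ]
Reading off the last column: x = -6, y = 5, z = -6.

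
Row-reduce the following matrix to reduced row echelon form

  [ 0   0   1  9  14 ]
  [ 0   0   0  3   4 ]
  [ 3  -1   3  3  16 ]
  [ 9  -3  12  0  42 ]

Swap R1 and R3.
  [ 3  -1   3  3  16 ]
  [ 0   0   0  3   4 ]
  [ 0   0   1  9  14 ]
  [ 9  -3  12  0  42 ]
Multiply R1 by 1/3.
  [ 1  -1/3   1  1  16/3 ]
  [ 0     0   0  3     4 ]
  [ 0     0   1  9    14 ]
  [ 9    -3  12  0    42 ]
Subtract 9 times R1 from R4.
  [ 1  -1/3  1   1  16/3 ]
  [ 0     0  0   3     4 ]
  [ 0     0  1   9    14 ]
  [ 0     0  3  -9    -6 ]
Swap R2 and R3.
  [ 1  -1/3  1   1  16/3 ]
  [ 0     0  1   9    14 ]
  [ 0     0  0   3     4 ]
  [ 0     0  3  -9    -6 ]
Subtract 3 times R2 from R4.
  [ 1  -1/3  1    1  16/3 ]
  [ 0     0  1    9    14 ]
  [ 0     0  0    3     4 ]
  [ 0     0  0  -36   -48 ]
Multiply R3 by 1/3.
  [ 1  -1/3  1    1  16/3 ]
  [ 0     0  1    9    14 ]
  [ 0     0  0    1   4/3 ]
  [ 0     0  0  -36   -48 ]
Add 36 times R3 to R4.
  [ 1  -1/3  1  1  16/3 ]
  [ 0     0  1  9    14 ]
  [ 0     0  0  1   4/3 ]
  [ 0     0  0  0     0 ]
Subtract 9 times R3 from R2.
  [ 1  -1/3  1  1  16/3 ]
  [ 0     0  1  0     2 ]
  [ 0     0  0  1   4/3 ]
  [ 0     0  0  0     0 ]
Subtract R3 from R1.
  [ 1  -1/3  1  0    4 ]
  [ 0     0  1  0    2 ]
  [ 0     0  0  1  4/3 ]
  [ 0     0  0  0    0 ]
Subtract R2 from R1.
  [ 1  -1/3  0  0    2 ]
  [ 0     0  1  0    2 ]
  [ 0     0  0  1  4/3 ]
  [ 0     0  0  0    0 ]

[[1, -1/3, 0, 0, 2], [0, 0, 1, 0, 2], [0, 0, 0, 1, 4/3], [0, 0, 0, 0, 0]]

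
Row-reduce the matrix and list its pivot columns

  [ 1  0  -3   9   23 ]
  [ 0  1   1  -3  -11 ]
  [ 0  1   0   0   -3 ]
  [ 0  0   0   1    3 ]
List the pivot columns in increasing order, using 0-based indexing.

R3 := R3 − R2
  [ 1  0  -3   9   23 ]
  [ 0  1   1  -3  -11 ]
  [ 0  0  -1   3    8 ]
  [ 0  0   0   1    3 ]
R3 := -1·R3
  [ 1  0  -3   9   23 ]
  [ 0  1   1  -3  -11 ]
  [ 0  0   1  -3   -8 ]
  [ 0  0   0   1    3 ]
R3 := R3 + 3·R4
  [ 1  0  -3   9   23 ]
  [ 0  1   1  -3  -11 ]
  [ 0  0   1   0    1 ]
  [ 0  0   0   1    3 ]
R2 := R2 + 3·R4
  [ 1  0  -3  9  23 ]
  [ 0  1   1  0  -2 ]
  [ 0  0   1  0   1 ]
  [ 0  0   0  1   3 ]
R1 := R1 − 9·R4
  [ 1  0  -3  0  -4 ]
  [ 0  1   1  0  -2 ]
  [ 0  0   1  0   1 ]
  [ 0  0   0  1   3 ]
R2 := R2 − R3
  [ 1  0  -3  0  -4 ]
  [ 0  1   0  0  -3 ]
  [ 0  0   1  0   1 ]
  [ 0  0   0  1   3 ]
R1 := R1 + 3·R3
  [ 1  0  0  0  -1 ]
  [ 0  1  0  0  -3 ]
  [ 0  0  1  0   1 ]
  [ 0  0  0  1   3 ]
Pivot columns are the columns containing a leading 1.

0, 1, 2, 3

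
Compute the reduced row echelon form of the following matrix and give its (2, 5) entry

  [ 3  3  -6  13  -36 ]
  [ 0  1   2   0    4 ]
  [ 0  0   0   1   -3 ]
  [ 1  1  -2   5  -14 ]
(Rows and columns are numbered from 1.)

R1 := 1/3·R1
  [ 1  1  -2  13/3  -12 ]
  [ 0  1   2     0    4 ]
  [ 0  0   0     1   -3 ]
  [ 1  1  -2     5  -14 ]
R4 := R4 − R1
  [ 1  1  -2  13/3  -12 ]
  [ 0  1   2     0    4 ]
  [ 0  0   0     1   -3 ]
  [ 0  0   0   2/3   -2 ]
R4 := R4 − 2/3·R3
  [ 1  1  -2  13/3  -12 ]
  [ 0  1   2     0    4 ]
  [ 0  0   0     1   -3 ]
  [ 0  0   0     0    0 ]
R1 := R1 − 13/3·R3
  [ 1  1  -2  0   1 ]
  [ 0  1   2  0   4 ]
  [ 0  0   0  1  -3 ]
  [ 0  0   0  0   0 ]
R1 := R1 − R2
  [ 1  0  -4  0  -3 ]
  [ 0  1   2  0   4 ]
  [ 0  0   0  1  -3 ]
  [ 0  0   0  0   0 ]

4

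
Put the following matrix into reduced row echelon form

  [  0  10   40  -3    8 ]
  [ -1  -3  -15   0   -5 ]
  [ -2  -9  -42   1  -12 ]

[[1, 0, 3, 0, -1], [0, 1, 4, 0, 2], [0, 0, 0, 1, 4]]

Swap R1 and R2.
  [ -1  -3  -15   0   -5 ]
  [  0  10   40  -3    8 ]
  [ -2  -9  -42   1  -12 ]
Multiply R1 by -1.
  [  1   3   15   0    5 ]
  [  0  10   40  -3    8 ]
  [ -2  -9  -42   1  -12 ]
Add 2 times R1 to R3.
  [ 1   3   15   0   5 ]
  [ 0  10   40  -3   8 ]
  [ 0  -3  -12   1  -2 ]
Multiply R2 by 1/10.
  [ 1   3   15      0    5 ]
  [ 0   1    4  -3/10  4/5 ]
  [ 0  -3  -12      1   -2 ]
Add 3 times R2 to R3.
  [ 1  3  15      0    5 ]
  [ 0  1   4  -3/10  4/5 ]
  [ 0  0   0   1/10  2/5 ]
Multiply R3 by 10.
  [ 1  3  15      0    5 ]
  [ 0  1   4  -3/10  4/5 ]
  [ 0  0   0      1    4 ]
Add 3/10 times R3 to R2.
  [ 1  3  15  0  5 ]
  [ 0  1   4  0  2 ]
  [ 0  0   0  1  4 ]
Subtract 3 times R2 from R1.
  [ 1  0  3  0  -1 ]
  [ 0  1  4  0   2 ]
  [ 0  0  0  1   4 ]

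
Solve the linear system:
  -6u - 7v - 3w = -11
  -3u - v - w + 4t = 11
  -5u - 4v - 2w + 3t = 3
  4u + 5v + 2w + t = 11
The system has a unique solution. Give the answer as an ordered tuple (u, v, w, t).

(0, 2, -1, 3)

Form the augmented matrix and row-reduce:
  [ -6  -7  -3  0  |  -11 ]
  [ -3  -1  -1  4  |   11 ]
  [ -5  -4  -2  3  |    3 ]
  [  4   5   2  1  |   11 ]
R1 → -1/6·R1
  [  1  7/6  1/2  0  |  11/6 ]
  [ -3   -1   -1  4  |    11 ]
  [ -5   -4   -2  3  |     3 ]
  [  4    5    2  1  |    11 ]
R2 → R2 + 3·R1
  [  1  7/6  1/2  0  |  11/6 ]
  [  0  5/2  1/2  4  |  33/2 ]
  [ -5   -4   -2  3  |     3 ]
  [  4    5    2  1  |    11 ]
R3 → R3 + 5·R1
  [ 1   7/6  1/2  0  |  11/6 ]
  [ 0   5/2  1/2  4  |  33/2 ]
  [ 0  11/6  1/2  3  |  73/6 ]
  [ 4     5    2  1  |    11 ]
R4 → R4 − 4·R1
  [ 1   7/6  1/2  0  |  11/6 ]
  [ 0   5/2  1/2  4  |  33/2 ]
  [ 0  11/6  1/2  3  |  73/6 ]
  [ 0   1/3    0  1  |  11/3 ]
R2 → 2/5·R2
  [ 1   7/6  1/2    0  |  11/6 ]
  [ 0     1  1/5  8/5  |  33/5 ]
  [ 0  11/6  1/2    3  |  73/6 ]
  [ 0   1/3    0    1  |  11/3 ]
R3 → R3 − 11/6·R2
  [ 1  7/6   1/2     0  |  11/6 ]
  [ 0    1   1/5   8/5  |  33/5 ]
  [ 0    0  2/15  1/15  |  1/15 ]
  [ 0  1/3     0     1  |  11/3 ]
R4 → R4 − 1/3·R2
  [ 1  7/6    1/2     0  |   11/6 ]
  [ 0    1    1/5   8/5  |   33/5 ]
  [ 0    0   2/15  1/15  |   1/15 ]
  [ 0    0  -1/15  7/15  |  22/15 ]
R3 → 15/2·R3
  [ 1  7/6    1/2     0  |   11/6 ]
  [ 0    1    1/5   8/5  |   33/5 ]
  [ 0    0      1   1/2  |    1/2 ]
  [ 0    0  -1/15  7/15  |  22/15 ]
R4 → R4 + 1/15·R3
  [ 1  7/6  1/2    0  |  11/6 ]
  [ 0    1  1/5  8/5  |  33/5 ]
  [ 0    0    1  1/2  |   1/2 ]
  [ 0    0    0  1/2  |   3/2 ]
R4 → 2·R4
  [ 1  7/6  1/2    0  |  11/6 ]
  [ 0    1  1/5  8/5  |  33/5 ]
  [ 0    0    1  1/2  |   1/2 ]
  [ 0    0    0    1  |     3 ]
R3 → R3 − 1/2·R4
  [ 1  7/6  1/2    0  |  11/6 ]
  [ 0    1  1/5  8/5  |  33/5 ]
  [ 0    0    1    0  |    -1 ]
  [ 0    0    0    1  |     3 ]
R2 → R2 − 8/5·R4
  [ 1  7/6  1/2  0  |  11/6 ]
  [ 0    1  1/5  0  |   9/5 ]
  [ 0    0    1  0  |    -1 ]
  [ 0    0    0  1  |     3 ]
R2 → R2 − 1/5·R3
  [ 1  7/6  1/2  0  |  11/6 ]
  [ 0    1    0  0  |     2 ]
  [ 0    0    1  0  |    -1 ]
  [ 0    0    0  1  |     3 ]
R1 → R1 − 1/2·R3
  [ 1  7/6  0  0  |  7/3 ]
  [ 0    1  0  0  |    2 ]
  [ 0    0  1  0  |   -1 ]
  [ 0    0  0  1  |    3 ]
R1 → R1 − 7/6·R2
  [ 1  0  0  0  |   0 ]
  [ 0  1  0  0  |   2 ]
  [ 0  0  1  0  |  -1 ]
  [ 0  0  0  1  |   3 ]
Reading off the last column: u = 0, v = 2, w = -1, t = 3.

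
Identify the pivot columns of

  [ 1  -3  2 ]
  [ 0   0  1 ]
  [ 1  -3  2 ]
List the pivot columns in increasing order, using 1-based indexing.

1, 3

ρ3 ← ρ3 − ρ1
  [ 1  -3  2 ]
  [ 0   0  1 ]
  [ 0   0  0 ]
ρ1 ← ρ1 − 2·ρ2
  [ 1  -3  0 ]
  [ 0   0  1 ]
  [ 0   0  0 ]
Pivot columns are the columns containing a leading 1.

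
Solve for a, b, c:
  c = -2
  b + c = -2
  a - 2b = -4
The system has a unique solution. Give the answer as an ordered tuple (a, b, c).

Form the augmented matrix and row-reduce:
  [ 0   0  1  |  -2 ]
  [ 0   1  1  |  -2 ]
  [ 1  -2  0  |  -4 ]
R1 <-> R3
  [ 1  -2  0  |  -4 ]
  [ 0   1  1  |  -2 ]
  [ 0   0  1  |  -2 ]
R2 → R2 − R3
  [ 1  -2  0  |  -4 ]
  [ 0   1  0  |   0 ]
  [ 0   0  1  |  -2 ]
R1 → R1 + 2·R2
  [ 1  0  0  |  -4 ]
  [ 0  1  0  |   0 ]
  [ 0  0  1  |  -2 ]
Reading off the last column: a = -4, b = 0, c = -2.

(-4, 0, -2)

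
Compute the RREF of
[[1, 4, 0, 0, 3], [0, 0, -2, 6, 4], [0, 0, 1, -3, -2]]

[[1, 4, 0, 0, 3], [0, 0, 1, -3, -2], [0, 0, 0, 0, 0]]

R2 := -1/2·R2
  [ 1  4  0   0   3 ]
  [ 0  0  1  -3  -2 ]
  [ 0  0  1  -3  -2 ]
R3 := R3 − R2
  [ 1  4  0   0   3 ]
  [ 0  0  1  -3  -2 ]
  [ 0  0  0   0   0 ]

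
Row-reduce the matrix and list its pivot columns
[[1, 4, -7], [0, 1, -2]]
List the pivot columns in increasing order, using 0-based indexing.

R1 → R1 − 4·R2
  [ 1  0   1 ]
  [ 0  1  -2 ]
Pivot columns are the columns containing a leading 1.

0, 1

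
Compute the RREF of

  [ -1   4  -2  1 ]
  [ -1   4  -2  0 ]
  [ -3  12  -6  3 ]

R1 -> -1·R1
  [  1  -4   2  -1 ]
  [ -1   4  -2   0 ]
  [ -3  12  -6   3 ]
R2 -> R2 + R1
  [  1  -4   2  -1 ]
  [  0   0   0  -1 ]
  [ -3  12  -6   3 ]
R3 -> R3 + 3·R1
  [ 1  -4  2  -1 ]
  [ 0   0  0  -1 ]
  [ 0   0  0   0 ]
R2 -> -1·R2
  [ 1  -4  2  -1 ]
  [ 0   0  0   1 ]
  [ 0   0  0   0 ]
R1 -> R1 + R2
  [ 1  -4  2  0 ]
  [ 0   0  0  1 ]
  [ 0   0  0  0 ]

[[1, -4, 2, 0], [0, 0, 0, 1], [0, 0, 0, 0]]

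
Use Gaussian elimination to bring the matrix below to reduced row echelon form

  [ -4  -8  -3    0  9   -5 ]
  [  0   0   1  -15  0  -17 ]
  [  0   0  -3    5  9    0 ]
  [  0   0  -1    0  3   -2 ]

[[1, 2, 0, 0, 0, -1/4], [0, 0, 1, 0, 0, 1], [0, 0, 0, 1, 0, 6/5], [0, 0, 0, 0, 1, -1/3]]

R1 ← -1/4·R1
  [ 1  2  3/4    0  -9/4  5/4 ]
  [ 0  0    1  -15     0  -17 ]
  [ 0  0   -3    5     9    0 ]
  [ 0  0   -1    0     3   -2 ]
R3 ← R3 + 3·R2
  [ 1  2  3/4    0  -9/4  5/4 ]
  [ 0  0    1  -15     0  -17 ]
  [ 0  0    0  -40     9  -51 ]
  [ 0  0   -1    0     3   -2 ]
R4 ← R4 + R2
  [ 1  2  3/4    0  -9/4  5/4 ]
  [ 0  0    1  -15     0  -17 ]
  [ 0  0    0  -40     9  -51 ]
  [ 0  0    0  -15     3  -19 ]
R3 ← -1/40·R3
  [ 1  2  3/4    0   -9/4    5/4 ]
  [ 0  0    1  -15      0    -17 ]
  [ 0  0    0    1  -9/40  51/40 ]
  [ 0  0    0  -15      3    -19 ]
R4 ← R4 + 15·R3
  [ 1  2  3/4    0   -9/4    5/4 ]
  [ 0  0    1  -15      0    -17 ]
  [ 0  0    0    1  -9/40  51/40 ]
  [ 0  0    0    0   -3/8    1/8 ]
R4 ← -8/3·R4
  [ 1  2  3/4    0   -9/4    5/4 ]
  [ 0  0    1  -15      0    -17 ]
  [ 0  0    0    1  -9/40  51/40 ]
  [ 0  0    0    0      1   -1/3 ]
R3 ← R3 + 9/40·R4
  [ 1  2  3/4    0  -9/4   5/4 ]
  [ 0  0    1  -15     0   -17 ]
  [ 0  0    0    1     0   6/5 ]
  [ 0  0    0    0     1  -1/3 ]
R1 ← R1 + 9/4·R4
  [ 1  2  3/4    0  0   1/2 ]
  [ 0  0    1  -15  0   -17 ]
  [ 0  0    0    1  0   6/5 ]
  [ 0  0    0    0  1  -1/3 ]
R2 ← R2 + 15·R3
  [ 1  2  3/4  0  0   1/2 ]
  [ 0  0    1  0  0     1 ]
  [ 0  0    0  1  0   6/5 ]
  [ 0  0    0  0  1  -1/3 ]
R1 ← R1 − 3/4·R2
  [ 1  2  0  0  0  -1/4 ]
  [ 0  0  1  0  0     1 ]
  [ 0  0  0  1  0   6/5 ]
  [ 0  0  0  0  1  -1/3 ]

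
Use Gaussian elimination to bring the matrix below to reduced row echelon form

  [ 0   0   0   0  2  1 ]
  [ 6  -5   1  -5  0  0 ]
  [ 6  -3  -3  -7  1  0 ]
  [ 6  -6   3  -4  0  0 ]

[[1, 0, -3/2, -5/3, 0, 0], [0, 1, -2, -1, 0, 0], [0, 0, 0, 0, 1, 0], [0, 0, 0, 0, 0, 1]]

ρ1 <-> ρ2
  [ 6  -5   1  -5  0  0 ]
  [ 0   0   0   0  2  1 ]
  [ 6  -3  -3  -7  1  0 ]
  [ 6  -6   3  -4  0  0 ]
ρ1 -> 1/6·ρ1
  [ 1  -5/6  1/6  -5/6  0  0 ]
  [ 0     0    0     0  2  1 ]
  [ 6    -3   -3    -7  1  0 ]
  [ 6    -6    3    -4  0  0 ]
ρ3 -> ρ3 − 6·ρ1
  [ 1  -5/6  1/6  -5/6  0  0 ]
  [ 0     0    0     0  2  1 ]
  [ 0     2   -4    -2  1  0 ]
  [ 6    -6    3    -4  0  0 ]
ρ4 -> ρ4 − 6·ρ1
  [ 1  -5/6  1/6  -5/6  0  0 ]
  [ 0     0    0     0  2  1 ]
  [ 0     2   -4    -2  1  0 ]
  [ 0    -1    2     1  0  0 ]
ρ2 <-> ρ3
  [ 1  -5/6  1/6  -5/6  0  0 ]
  [ 0     2   -4    -2  1  0 ]
  [ 0     0    0     0  2  1 ]
  [ 0    -1    2     1  0  0 ]
ρ2 -> 1/2·ρ2
  [ 1  -5/6  1/6  -5/6    0  0 ]
  [ 0     1   -2    -1  1/2  0 ]
  [ 0     0    0     0    2  1 ]
  [ 0    -1    2     1    0  0 ]
ρ4 -> ρ4 + ρ2
  [ 1  -5/6  1/6  -5/6    0  0 ]
  [ 0     1   -2    -1  1/2  0 ]
  [ 0     0    0     0    2  1 ]
  [ 0     0    0     0  1/2  0 ]
ρ3 -> 1/2·ρ3
  [ 1  -5/6  1/6  -5/6    0    0 ]
  [ 0     1   -2    -1  1/2    0 ]
  [ 0     0    0     0    1  1/2 ]
  [ 0     0    0     0  1/2    0 ]
ρ4 -> ρ4 − 1/2·ρ3
  [ 1  -5/6  1/6  -5/6    0     0 ]
  [ 0     1   -2    -1  1/2     0 ]
  [ 0     0    0     0    1   1/2 ]
  [ 0     0    0     0    0  -1/4 ]
ρ4 -> -4·ρ4
  [ 1  -5/6  1/6  -5/6    0    0 ]
  [ 0     1   -2    -1  1/2    0 ]
  [ 0     0    0     0    1  1/2 ]
  [ 0     0    0     0    0    1 ]
ρ3 -> ρ3 − 1/2·ρ4
  [ 1  -5/6  1/6  -5/6    0  0 ]
  [ 0     1   -2    -1  1/2  0 ]
  [ 0     0    0     0    1  0 ]
  [ 0     0    0     0    0  1 ]
ρ2 -> ρ2 − 1/2·ρ3
  [ 1  -5/6  1/6  -5/6  0  0 ]
  [ 0     1   -2    -1  0  0 ]
  [ 0     0    0     0  1  0 ]
  [ 0     0    0     0  0  1 ]
ρ1 -> ρ1 + 5/6·ρ2
  [ 1  0  -3/2  -5/3  0  0 ]
  [ 0  1    -2    -1  0  0 ]
  [ 0  0     0     0  1  0 ]
  [ 0  0     0     0  0  1 ]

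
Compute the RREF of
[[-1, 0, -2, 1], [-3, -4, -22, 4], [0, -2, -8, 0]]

Multiply ρ1 by -1.
  [  1   0    2  -1 ]
  [ -3  -4  -22   4 ]
  [  0  -2   -8   0 ]
Add 3 times ρ1 to ρ2.
  [ 1   0    2  -1 ]
  [ 0  -4  -16   1 ]
  [ 0  -2   -8   0 ]
Multiply ρ2 by -1/4.
  [ 1   0   2    -1 ]
  [ 0   1   4  -1/4 ]
  [ 0  -2  -8     0 ]
Add 2 times ρ2 to ρ3.
  [ 1  0  2    -1 ]
  [ 0  1  4  -1/4 ]
  [ 0  0  0  -1/2 ]
Multiply ρ3 by -2.
  [ 1  0  2    -1 ]
  [ 0  1  4  -1/4 ]
  [ 0  0  0     1 ]
Add 1/4 times ρ3 to ρ2.
  [ 1  0  2  -1 ]
  [ 0  1  4   0 ]
  [ 0  0  0   1 ]
Add ρ3 to ρ1.
  [ 1  0  2  0 ]
  [ 0  1  4  0 ]
  [ 0  0  0  1 ]

[[1, 0, 2, 0], [0, 1, 4, 0], [0, 0, 0, 1]]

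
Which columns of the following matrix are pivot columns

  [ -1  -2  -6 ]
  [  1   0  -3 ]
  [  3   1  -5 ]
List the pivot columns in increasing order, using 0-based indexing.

0, 1, 2

r1 → -1·r1
  [ 1  2   6 ]
  [ 1  0  -3 ]
  [ 3  1  -5 ]
r2 → r2 − r1
  [ 1   2   6 ]
  [ 0  -2  -9 ]
  [ 3   1  -5 ]
r3 → r3 − 3·r1
  [ 1   2    6 ]
  [ 0  -2   -9 ]
  [ 0  -5  -23 ]
r2 → -1/2·r2
  [ 1   2    6 ]
  [ 0   1  9/2 ]
  [ 0  -5  -23 ]
r3 → r3 + 5·r2
  [ 1  2     6 ]
  [ 0  1   9/2 ]
  [ 0  0  -1/2 ]
r3 → -2·r3
  [ 1  2    6 ]
  [ 0  1  9/2 ]
  [ 0  0    1 ]
r2 → r2 − 9/2·r3
  [ 1  2  6 ]
  [ 0  1  0 ]
  [ 0  0  1 ]
r1 → r1 − 6·r3
  [ 1  2  0 ]
  [ 0  1  0 ]
  [ 0  0  1 ]
r1 → r1 − 2·r2
  [ 1  0  0 ]
  [ 0  1  0 ]
  [ 0  0  1 ]
Pivot columns are the columns containing a leading 1.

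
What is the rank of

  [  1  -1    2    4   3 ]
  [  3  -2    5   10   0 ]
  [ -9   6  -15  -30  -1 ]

Subtract 3 times R1 from R2.
  [  1  -1    2    4   3 ]
  [  0   1   -1   -2  -9 ]
  [ -9   6  -15  -30  -1 ]
Add 9 times R1 to R3.
  [ 1  -1   2   4   3 ]
  [ 0   1  -1  -2  -9 ]
  [ 0  -3   3   6  26 ]
Add 3 times R2 to R3.
  [ 1  -1   2   4   3 ]
  [ 0   1  -1  -2  -9 ]
  [ 0   0   0   0  -1 ]
Multiply R3 by -1.
  [ 1  -1   2   4   3 ]
  [ 0   1  -1  -2  -9 ]
  [ 0   0   0   0   1 ]
Add 9 times R3 to R2.
  [ 1  -1   2   4  3 ]
  [ 0   1  -1  -2  0 ]
  [ 0   0   0   0  1 ]
Subtract 3 times R3 from R1.
  [ 1  -1   2   4  0 ]
  [ 0   1  -1  -2  0 ]
  [ 0   0   0   0  1 ]
Add R2 to R1.
  [ 1  0   1   2  0 ]
  [ 0  1  -1  -2  0 ]
  [ 0  0   0   0  1 ]
The reduced form has 3 nonzero rows.

rank = 3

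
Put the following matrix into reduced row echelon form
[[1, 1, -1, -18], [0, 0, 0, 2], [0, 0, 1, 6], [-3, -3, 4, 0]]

[[1, 1, 0, 0], [0, 0, 1, 0], [0, 0, 0, 1], [0, 0, 0, 0]]

R4 := R4 + 3·R1
  [ 1  1  -1  -18 ]
  [ 0  0   0    2 ]
  [ 0  0   1    6 ]
  [ 0  0   1  -54 ]
R2 ↔ R3
  [ 1  1  -1  -18 ]
  [ 0  0   1    6 ]
  [ 0  0   0    2 ]
  [ 0  0   1  -54 ]
R4 := R4 − R2
  [ 1  1  -1  -18 ]
  [ 0  0   1    6 ]
  [ 0  0   0    2 ]
  [ 0  0   0  -60 ]
R3 := 1/2·R3
  [ 1  1  -1  -18 ]
  [ 0  0   1    6 ]
  [ 0  0   0    1 ]
  [ 0  0   0  -60 ]
R4 := R4 + 60·R3
  [ 1  1  -1  -18 ]
  [ 0  0   1    6 ]
  [ 0  0   0    1 ]
  [ 0  0   0    0 ]
R2 := R2 − 6·R3
  [ 1  1  -1  -18 ]
  [ 0  0   1    0 ]
  [ 0  0   0    1 ]
  [ 0  0   0    0 ]
R1 := R1 + 18·R3
  [ 1  1  -1  0 ]
  [ 0  0   1  0 ]
  [ 0  0   0  1 ]
  [ 0  0   0  0 ]
R1 := R1 + R2
  [ 1  1  0  0 ]
  [ 0  0  1  0 ]
  [ 0  0  0  1 ]
  [ 0  0  0  0 ]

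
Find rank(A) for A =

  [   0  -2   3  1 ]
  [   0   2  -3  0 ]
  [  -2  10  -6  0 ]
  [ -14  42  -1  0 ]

rank = 4

r1 <-> r3
  [  -2  10  -6  0 ]
  [   0   2  -3  0 ]
  [   0  -2   3  1 ]
  [ -14  42  -1  0 ]
r1 → -1/2·r1
  [   1  -5   3  0 ]
  [   0   2  -3  0 ]
  [   0  -2   3  1 ]
  [ -14  42  -1  0 ]
r4 → r4 + 14·r1
  [ 1   -5   3  0 ]
  [ 0    2  -3  0 ]
  [ 0   -2   3  1 ]
  [ 0  -28  41  0 ]
r2 → 1/2·r2
  [ 1   -5     3  0 ]
  [ 0    1  -3/2  0 ]
  [ 0   -2     3  1 ]
  [ 0  -28    41  0 ]
r3 → r3 + 2·r2
  [ 1   -5     3  0 ]
  [ 0    1  -3/2  0 ]
  [ 0    0     0  1 ]
  [ 0  -28    41  0 ]
r4 → r4 + 28·r2
  [ 1  -5     3  0 ]
  [ 0   1  -3/2  0 ]
  [ 0   0     0  1 ]
  [ 0   0    -1  0 ]
r3 <-> r4
  [ 1  -5     3  0 ]
  [ 0   1  -3/2  0 ]
  [ 0   0    -1  0 ]
  [ 0   0     0  1 ]
r3 → -1·r3
  [ 1  -5     3  0 ]
  [ 0   1  -3/2  0 ]
  [ 0   0     1  0 ]
  [ 0   0     0  1 ]
r2 → r2 + 3/2·r3
  [ 1  -5  3  0 ]
  [ 0   1  0  0 ]
  [ 0   0  1  0 ]
  [ 0   0  0  1 ]
r1 → r1 − 3·r3
  [ 1  -5  0  0 ]
  [ 0   1  0  0 ]
  [ 0   0  1  0 ]
  [ 0   0  0  1 ]
r1 → r1 + 5·r2
  [ 1  0  0  0 ]
  [ 0  1  0  0 ]
  [ 0  0  1  0 ]
  [ 0  0  0  1 ]
The reduced form has 4 nonzero rows.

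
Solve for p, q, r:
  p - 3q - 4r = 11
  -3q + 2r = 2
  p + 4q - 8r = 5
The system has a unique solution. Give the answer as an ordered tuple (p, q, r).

Form the augmented matrix and row-reduce:
  [ 1  -3  -4  |  11 ]
  [ 0  -3   2  |   2 ]
  [ 1   4  -8  |   5 ]
r3 → r3 − r1
  [ 1  -3  -4  |  11 ]
  [ 0  -3   2  |   2 ]
  [ 0   7  -4  |  -6 ]
r2 → -1/3·r2
  [ 1  -3    -4  |    11 ]
  [ 0   1  -2/3  |  -2/3 ]
  [ 0   7    -4  |    -6 ]
r3 → r3 − 7·r2
  [ 1  -3    -4  |    11 ]
  [ 0   1  -2/3  |  -2/3 ]
  [ 0   0   2/3  |  -4/3 ]
r3 → 3/2·r3
  [ 1  -3    -4  |    11 ]
  [ 0   1  -2/3  |  -2/3 ]
  [ 0   0     1  |    -2 ]
r2 → r2 + 2/3·r3
  [ 1  -3  -4  |  11 ]
  [ 0   1   0  |  -2 ]
  [ 0   0   1  |  -2 ]
r1 → r1 + 4·r3
  [ 1  -3  0  |   3 ]
  [ 0   1  0  |  -2 ]
  [ 0   0  1  |  -2 ]
r1 → r1 + 3·r2
  [ 1  0  0  |  -3 ]
  [ 0  1  0  |  -2 ]
  [ 0  0  1  |  -2 ]
Reading off the last column: p = -3, q = -2, r = -2.

(-3, -2, -2)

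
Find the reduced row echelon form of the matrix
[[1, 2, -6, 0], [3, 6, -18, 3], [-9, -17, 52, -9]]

Subtract 3 times R1 from R2.
  [  1    2  -6   0 ]
  [  0    0   0   3 ]
  [ -9  -17  52  -9 ]
Add 9 times R1 to R3.
  [ 1  2  -6   0 ]
  [ 0  0   0   3 ]
  [ 0  1  -2  -9 ]
Swap R2 and R3.
  [ 1  2  -6   0 ]
  [ 0  1  -2  -9 ]
  [ 0  0   0   3 ]
Multiply R3 by 1/3.
  [ 1  2  -6   0 ]
  [ 0  1  -2  -9 ]
  [ 0  0   0   1 ]
Add 9 times R3 to R2.
  [ 1  2  -6  0 ]
  [ 0  1  -2  0 ]
  [ 0  0   0  1 ]
Subtract 2 times R2 from R1.
  [ 1  0  -2  0 ]
  [ 0  1  -2  0 ]
  [ 0  0   0  1 ]

[[1, 0, -2, 0], [0, 1, -2, 0], [0, 0, 0, 1]]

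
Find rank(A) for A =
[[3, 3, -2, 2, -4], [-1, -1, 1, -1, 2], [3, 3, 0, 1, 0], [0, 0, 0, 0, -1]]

r1 -> 1/3·r1
  [  1   1  -2/3  2/3  -4/3 ]
  [ -1  -1     1   -1     2 ]
  [  3   3     0    1     0 ]
  [  0   0     0    0    -1 ]
r2 -> r2 + r1
  [ 1  1  -2/3   2/3  -4/3 ]
  [ 0  0   1/3  -1/3   2/3 ]
  [ 3  3     0     1     0 ]
  [ 0  0     0     0    -1 ]
r3 -> r3 − 3·r1
  [ 1  1  -2/3   2/3  -4/3 ]
  [ 0  0   1/3  -1/3   2/3 ]
  [ 0  0     2    -1     4 ]
  [ 0  0     0     0    -1 ]
r2 -> 3·r2
  [ 1  1  -2/3  2/3  -4/3 ]
  [ 0  0     1   -1     2 ]
  [ 0  0     2   -1     4 ]
  [ 0  0     0    0    -1 ]
r3 -> r3 − 2·r2
  [ 1  1  -2/3  2/3  -4/3 ]
  [ 0  0     1   -1     2 ]
  [ 0  0     0    1     0 ]
  [ 0  0     0    0    -1 ]
r4 -> -1·r4
  [ 1  1  -2/3  2/3  -4/3 ]
  [ 0  0     1   -1     2 ]
  [ 0  0     0    1     0 ]
  [ 0  0     0    0     1 ]
r2 -> r2 − 2·r4
  [ 1  1  -2/3  2/3  -4/3 ]
  [ 0  0     1   -1     0 ]
  [ 0  0     0    1     0 ]
  [ 0  0     0    0     1 ]
r1 -> r1 + 4/3·r4
  [ 1  1  -2/3  2/3  0 ]
  [ 0  0     1   -1  0 ]
  [ 0  0     0    1  0 ]
  [ 0  0     0    0  1 ]
r2 -> r2 + r3
  [ 1  1  -2/3  2/3  0 ]
  [ 0  0     1    0  0 ]
  [ 0  0     0    1  0 ]
  [ 0  0     0    0  1 ]
r1 -> r1 − 2/3·r3
  [ 1  1  -2/3  0  0 ]
  [ 0  0     1  0  0 ]
  [ 0  0     0  1  0 ]
  [ 0  0     0  0  1 ]
r1 -> r1 + 2/3·r2
  [ 1  1  0  0  0 ]
  [ 0  0  1  0  0 ]
  [ 0  0  0  1  0 ]
  [ 0  0  0  0  1 ]
The reduced form has 4 nonzero rows.

rank = 4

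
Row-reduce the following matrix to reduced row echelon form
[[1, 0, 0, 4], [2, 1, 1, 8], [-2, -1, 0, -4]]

R2 → R2 − 2·R1
  [  1   0  0   4 ]
  [  0   1  1   0 ]
  [ -2  -1  0  -4 ]
R3 → R3 + 2·R1
  [ 1   0  0  4 ]
  [ 0   1  1  0 ]
  [ 0  -1  0  4 ]
R3 → R3 + R2
  [ 1  0  0  4 ]
  [ 0  1  1  0 ]
  [ 0  0  1  4 ]
R2 → R2 − R3
  [ 1  0  0   4 ]
  [ 0  1  0  -4 ]
  [ 0  0  1   4 ]

[[1, 0, 0, 4], [0, 1, 0, -4], [0, 0, 1, 4]]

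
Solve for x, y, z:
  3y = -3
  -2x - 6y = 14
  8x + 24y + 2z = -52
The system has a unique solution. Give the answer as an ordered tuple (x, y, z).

(-4, -1, 2)

Form the augmented matrix and row-reduce:
  [  0   3  0  |   -3 ]
  [ -2  -6  0  |   14 ]
  [  8  24  2  |  -52 ]
R1 <-> R2
  [ -2  -6  0  |   14 ]
  [  0   3  0  |   -3 ]
  [  8  24  2  |  -52 ]
R1 := -1/2·R1
  [ 1   3  0  |   -7 ]
  [ 0   3  0  |   -3 ]
  [ 8  24  2  |  -52 ]
R3 := R3 − 8·R1
  [ 1  3  0  |  -7 ]
  [ 0  3  0  |  -3 ]
  [ 0  0  2  |   4 ]
R2 := 1/3·R2
  [ 1  3  0  |  -7 ]
  [ 0  1  0  |  -1 ]
  [ 0  0  2  |   4 ]
R3 := 1/2·R3
  [ 1  3  0  |  -7 ]
  [ 0  1  0  |  -1 ]
  [ 0  0  1  |   2 ]
R1 := R1 − 3·R2
  [ 1  0  0  |  -4 ]
  [ 0  1  0  |  -1 ]
  [ 0  0  1  |   2 ]
Reading off the last column: x = -4, y = -1, z = 2.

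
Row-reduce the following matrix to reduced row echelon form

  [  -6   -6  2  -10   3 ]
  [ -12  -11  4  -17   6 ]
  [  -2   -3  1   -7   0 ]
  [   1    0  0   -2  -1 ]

[[1, 0, 0, -2, 0], [0, 1, 0, 3, 0], [0, 0, 1, -2, 0], [0, 0, 0, 0, 1]]

R1 := -1/6·R1
  [   1    1  -1/3  5/3  -1/2 ]
  [ -12  -11     4  -17     6 ]
  [  -2   -3     1   -7     0 ]
  [   1    0     0   -2    -1 ]
R2 := R2 + 12·R1
  [  1   1  -1/3  5/3  -1/2 ]
  [  0   1     0    3     0 ]
  [ -2  -3     1   -7     0 ]
  [  1   0     0   -2    -1 ]
R3 := R3 + 2·R1
  [ 1   1  -1/3    5/3  -1/2 ]
  [ 0   1     0      3     0 ]
  [ 0  -1   1/3  -11/3    -1 ]
  [ 1   0     0     -2    -1 ]
R4 := R4 − R1
  [ 1   1  -1/3    5/3  -1/2 ]
  [ 0   1     0      3     0 ]
  [ 0  -1   1/3  -11/3    -1 ]
  [ 0  -1   1/3  -11/3  -1/2 ]
R3 := R3 + R2
  [ 1   1  -1/3    5/3  -1/2 ]
  [ 0   1     0      3     0 ]
  [ 0   0   1/3   -2/3    -1 ]
  [ 0  -1   1/3  -11/3  -1/2 ]
R4 := R4 + R2
  [ 1  1  -1/3   5/3  -1/2 ]
  [ 0  1     0     3     0 ]
  [ 0  0   1/3  -2/3    -1 ]
  [ 0  0   1/3  -2/3  -1/2 ]
R3 := 3·R3
  [ 1  1  -1/3   5/3  -1/2 ]
  [ 0  1     0     3     0 ]
  [ 0  0     1    -2    -3 ]
  [ 0  0   1/3  -2/3  -1/2 ]
R4 := R4 − 1/3·R3
  [ 1  1  -1/3  5/3  -1/2 ]
  [ 0  1     0    3     0 ]
  [ 0  0     1   -2    -3 ]
  [ 0  0     0    0   1/2 ]
R4 := 2·R4
  [ 1  1  -1/3  5/3  -1/2 ]
  [ 0  1     0    3     0 ]
  [ 0  0     1   -2    -3 ]
  [ 0  0     0    0     1 ]
R3 := R3 + 3·R4
  [ 1  1  -1/3  5/3  -1/2 ]
  [ 0  1     0    3     0 ]
  [ 0  0     1   -2     0 ]
  [ 0  0     0    0     1 ]
R1 := R1 + 1/2·R4
  [ 1  1  -1/3  5/3  0 ]
  [ 0  1     0    3  0 ]
  [ 0  0     1   -2  0 ]
  [ 0  0     0    0  1 ]
R1 := R1 + 1/3·R3
  [ 1  1  0   1  0 ]
  [ 0  1  0   3  0 ]
  [ 0  0  1  -2  0 ]
  [ 0  0  0   0  1 ]
R1 := R1 − R2
  [ 1  0  0  -2  0 ]
  [ 0  1  0   3  0 ]
  [ 0  0  1  -2  0 ]
  [ 0  0  0   0  1 ]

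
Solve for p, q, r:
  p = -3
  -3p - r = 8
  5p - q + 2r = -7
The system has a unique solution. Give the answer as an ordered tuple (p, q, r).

(-3, -6, 1)

Form the augmented matrix and row-reduce:
  [  1   0   0  |  -3 ]
  [ -3   0  -1  |   8 ]
  [  5  -1   2  |  -7 ]
ρ2 -> ρ2 + 3·ρ1
  [ 1   0   0  |  -3 ]
  [ 0   0  -1  |  -1 ]
  [ 5  -1   2  |  -7 ]
ρ3 -> ρ3 − 5·ρ1
  [ 1   0   0  |  -3 ]
  [ 0   0  -1  |  -1 ]
  [ 0  -1   2  |   8 ]
ρ2 <-> ρ3
  [ 1   0   0  |  -3 ]
  [ 0  -1   2  |   8 ]
  [ 0   0  -1  |  -1 ]
ρ2 -> -1·ρ2
  [ 1  0   0  |  -3 ]
  [ 0  1  -2  |  -8 ]
  [ 0  0  -1  |  -1 ]
ρ3 -> -1·ρ3
  [ 1  0   0  |  -3 ]
  [ 0  1  -2  |  -8 ]
  [ 0  0   1  |   1 ]
ρ2 -> ρ2 + 2·ρ3
  [ 1  0  0  |  -3 ]
  [ 0  1  0  |  -6 ]
  [ 0  0  1  |   1 ]
Reading off the last column: p = -3, q = -6, r = 1.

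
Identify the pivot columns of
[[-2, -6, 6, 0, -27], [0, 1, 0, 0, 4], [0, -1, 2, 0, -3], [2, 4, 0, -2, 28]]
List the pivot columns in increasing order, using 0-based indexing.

0, 1, 2, 3

r1 → -1/2·r1
  [ 1   3  -3   0  27/2 ]
  [ 0   1   0   0     4 ]
  [ 0  -1   2   0    -3 ]
  [ 2   4   0  -2    28 ]
r4 → r4 − 2·r1
  [ 1   3  -3   0  27/2 ]
  [ 0   1   0   0     4 ]
  [ 0  -1   2   0    -3 ]
  [ 0  -2   6  -2     1 ]
r3 → r3 + r2
  [ 1   3  -3   0  27/2 ]
  [ 0   1   0   0     4 ]
  [ 0   0   2   0     1 ]
  [ 0  -2   6  -2     1 ]
r4 → r4 + 2·r2
  [ 1  3  -3   0  27/2 ]
  [ 0  1   0   0     4 ]
  [ 0  0   2   0     1 ]
  [ 0  0   6  -2     9 ]
r3 → 1/2·r3
  [ 1  3  -3   0  27/2 ]
  [ 0  1   0   0     4 ]
  [ 0  0   1   0   1/2 ]
  [ 0  0   6  -2     9 ]
r4 → r4 − 6·r3
  [ 1  3  -3   0  27/2 ]
  [ 0  1   0   0     4 ]
  [ 0  0   1   0   1/2 ]
  [ 0  0   0  -2     6 ]
r4 → -1/2·r4
  [ 1  3  -3  0  27/2 ]
  [ 0  1   0  0     4 ]
  [ 0  0   1  0   1/2 ]
  [ 0  0   0  1    -3 ]
r1 → r1 + 3·r3
  [ 1  3  0  0   15 ]
  [ 0  1  0  0    4 ]
  [ 0  0  1  0  1/2 ]
  [ 0  0  0  1   -3 ]
r1 → r1 − 3·r2
  [ 1  0  0  0    3 ]
  [ 0  1  0  0    4 ]
  [ 0  0  1  0  1/2 ]
  [ 0  0  0  1   -3 ]
Pivot columns are the columns containing a leading 1.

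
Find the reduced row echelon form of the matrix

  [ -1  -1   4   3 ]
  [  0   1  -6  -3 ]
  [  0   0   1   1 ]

Multiply r1 by -1.
  [ 1  1  -4  -3 ]
  [ 0  1  -6  -3 ]
  [ 0  0   1   1 ]
Add 6 times r3 to r2.
  [ 1  1  -4  -3 ]
  [ 0  1   0   3 ]
  [ 0  0   1   1 ]
Add 4 times r3 to r1.
  [ 1  1  0  1 ]
  [ 0  1  0  3 ]
  [ 0  0  1  1 ]
Subtract r2 from r1.
  [ 1  0  0  -2 ]
  [ 0  1  0   3 ]
  [ 0  0  1   1 ]

[[1, 0, 0, -2], [0, 1, 0, 3], [0, 0, 1, 1]]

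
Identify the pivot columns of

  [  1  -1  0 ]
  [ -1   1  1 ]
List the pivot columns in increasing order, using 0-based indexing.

0, 2

ρ2 -> ρ2 + ρ1
  [ 1  -1  0 ]
  [ 0   0  1 ]
Pivot columns are the columns containing a leading 1.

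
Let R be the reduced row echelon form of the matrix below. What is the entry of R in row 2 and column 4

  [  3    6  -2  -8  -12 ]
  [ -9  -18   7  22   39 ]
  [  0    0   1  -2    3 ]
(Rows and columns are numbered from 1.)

-2

R1 -> 1/3·R1
R2 -> R2 + 9·R1
R3 -> R3 − R2
R1 -> R1 + 2/3·R2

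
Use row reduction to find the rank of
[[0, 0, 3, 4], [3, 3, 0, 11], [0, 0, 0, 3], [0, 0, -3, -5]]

R1 <-> R2
  [ 3  3   0  11 ]
  [ 0  0   3   4 ]
  [ 0  0   0   3 ]
  [ 0  0  -3  -5 ]
R1 → 1/3·R1
  [ 1  1   0  11/3 ]
  [ 0  0   3     4 ]
  [ 0  0   0     3 ]
  [ 0  0  -3    -5 ]
R2 → 1/3·R2
  [ 1  1   0  11/3 ]
  [ 0  0   1   4/3 ]
  [ 0  0   0     3 ]
  [ 0  0  -3    -5 ]
R4 → R4 + 3·R2
  [ 1  1  0  11/3 ]
  [ 0  0  1   4/3 ]
  [ 0  0  0     3 ]
  [ 0  0  0    -1 ]
R3 → 1/3·R3
  [ 1  1  0  11/3 ]
  [ 0  0  1   4/3 ]
  [ 0  0  0     1 ]
  [ 0  0  0    -1 ]
R4 → R4 + R3
  [ 1  1  0  11/3 ]
  [ 0  0  1   4/3 ]
  [ 0  0  0     1 ]
  [ 0  0  0     0 ]
R2 → R2 − 4/3·R3
  [ 1  1  0  11/3 ]
  [ 0  0  1     0 ]
  [ 0  0  0     1 ]
  [ 0  0  0     0 ]
R1 → R1 − 11/3·R3
  [ 1  1  0  0 ]
  [ 0  0  1  0 ]
  [ 0  0  0  1 ]
  [ 0  0  0  0 ]
The reduced form has 3 nonzero rows.

rank = 3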